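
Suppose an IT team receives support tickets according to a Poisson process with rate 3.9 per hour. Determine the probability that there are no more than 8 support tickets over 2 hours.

0.6204

Over the interval, μ = 3.9 × 2 = 7.8 (2 hours).
P(N ≤ 8) = Σ_{j=0}^{8} e^(−μ) μ^j/j! ≈ 0.6204.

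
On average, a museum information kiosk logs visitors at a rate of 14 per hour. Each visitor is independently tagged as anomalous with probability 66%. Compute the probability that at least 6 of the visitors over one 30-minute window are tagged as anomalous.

Thinning: the visitors that are tagged as anomalous themselves form a Poisson process with rate 0.66 × 14 = 9.24 per hour.
Over the interval, μ = 9.24 × 0.5 = 4.62 (a 30-minute window = 0.5 hours).
P(N ≥ 6) = 1 − P(N ≤ 5) ≈ 0.3177.

0.3177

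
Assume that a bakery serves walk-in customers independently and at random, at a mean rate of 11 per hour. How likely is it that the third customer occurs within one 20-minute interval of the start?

Over the interval, μ = 11 × 1/3 ≈ 3.66667 (a 20-minute interval = 1/3 hours).
The third arrival falls in the interval iff at least 3 events occur there: P(S_3 ≤ t) = P(N ≥ 3) = 1 − P(N ≤ 2) ≈ 0.7089.

0.7089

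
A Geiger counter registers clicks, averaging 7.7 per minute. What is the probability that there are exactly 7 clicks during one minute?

0.1442

With mean μ = 7.7 per minute,
P(N = 7) = e^(−μ) μ^7/7! = e^(−7.7) · 7.7^7/5040 ≈ 0.1442.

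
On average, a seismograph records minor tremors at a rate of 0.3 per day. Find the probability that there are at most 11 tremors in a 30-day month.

Over the interval, μ = 0.3 × 30 = 9 (a 30-day month = 30 days).
P(N ≤ 11) = Σ_{j=0}^{11} e^(−μ) μ^j/j! ≈ 0.8030.

0.8030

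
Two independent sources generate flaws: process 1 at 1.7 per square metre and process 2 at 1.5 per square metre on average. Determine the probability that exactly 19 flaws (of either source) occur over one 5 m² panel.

0.0699

Independent Poisson processes superpose: combined rate λ = 1.7 + 1.5 = 3.2 per square metre.
Over the interval, μ = 3.2 × 5 = 16 (a 5 m² panel = 5 square metres).
P(N = 19) = e^(−16) · 16^19/19! ≈ 0.0699.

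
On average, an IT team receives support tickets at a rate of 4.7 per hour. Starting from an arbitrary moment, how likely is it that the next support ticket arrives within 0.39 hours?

Inter-arrival times are exponential with rate λ = 4.7 per hour.
P(T ≤ 0.39) = 1 − e^(−λt) = 1 − e^(−4.7 × 0.39) = 1 − e^(−1.833) ≈ 0.8401.

0.8401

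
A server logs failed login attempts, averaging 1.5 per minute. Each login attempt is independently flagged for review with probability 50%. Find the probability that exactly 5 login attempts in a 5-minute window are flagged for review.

0.1453

Thinning: the login attempts that are flagged for review themselves form a Poisson process with rate 0.5 × 1.5 = 0.75 per minute.
Over the interval, μ = 0.75 × 5 = 3.75 (a 5-minute window = 5 minutes).
P(N = 5) = e^(−3.75) · 3.75^5/5! ≈ 0.1453.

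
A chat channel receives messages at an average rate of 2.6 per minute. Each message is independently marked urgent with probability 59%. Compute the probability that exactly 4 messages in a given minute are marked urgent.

0.0498

Thinning: the messages that are marked urgent themselves form a Poisson process with rate 0.59 × 2.6 = 1.534 per minute.
So μ = 1.534.
P(N = 4) = e^(−1.534) · 1.534^4/4! ≈ 0.0498.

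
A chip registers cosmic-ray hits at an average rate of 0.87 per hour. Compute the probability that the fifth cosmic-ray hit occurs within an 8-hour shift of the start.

0.8233

Over the interval, μ = 0.87 × 8 = 6.96 (an 8-hour shift = 8 hours).
The fifth arrival falls in the interval iff at least 5 events occur there: P(S_5 ≤ t) = P(N ≥ 5) = 1 − P(N ≤ 4) ≈ 0.8233.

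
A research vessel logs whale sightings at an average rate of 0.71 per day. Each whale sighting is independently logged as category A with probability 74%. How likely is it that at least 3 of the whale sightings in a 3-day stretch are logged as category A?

0.2105

Thinning: the whale sightings that are logged as category A themselves form a Poisson process with rate 0.74 × 0.71 = 0.5254 per day.
Over the interval, μ = 0.5254 × 3 = 1.5762 (a 3-day stretch = 3 days).
P(N ≥ 3) = 1 − P(N ≤ 2) ≈ 0.2105.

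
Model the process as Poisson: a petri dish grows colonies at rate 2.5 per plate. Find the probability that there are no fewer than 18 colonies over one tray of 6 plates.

0.2511

Over the interval, μ = 2.5 × 6 = 15 (a tray of 6 plates = 6 plates).
P(N ≥ 18) = 1 − P(N ≤ 17) = 1 − Σ_{j=0}^{17} e^(−μ) μ^j/j! ≈ 0.2511.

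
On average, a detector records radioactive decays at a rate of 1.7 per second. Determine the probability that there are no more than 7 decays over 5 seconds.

Over the interval, μ = 1.7 × 5 = 8.5 (5 seconds).
P(N ≤ 7) = Σ_{j=0}^{7} e^(−μ) μ^j/j! ≈ 0.3856.

0.3856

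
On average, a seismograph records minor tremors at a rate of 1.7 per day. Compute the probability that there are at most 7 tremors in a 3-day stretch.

Over the interval, μ = 1.7 × 3 = 5.1 (a 3-day stretch = 3 days).
P(N ≤ 7) = Σ_{j=0}^{7} e^(−μ) μ^j/j! ≈ 0.8560.

0.8560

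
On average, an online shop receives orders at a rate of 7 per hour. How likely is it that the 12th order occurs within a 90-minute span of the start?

0.3613

Over the interval, μ = 7 × 1.5 = 10.5 (a 90-minute span = 1.5 hours).
The 12th arrival falls in the interval iff at least 12 events occur there: P(S_12 ≤ t) = P(N ≥ 12) = 1 − P(N ≤ 11) ≈ 0.3613.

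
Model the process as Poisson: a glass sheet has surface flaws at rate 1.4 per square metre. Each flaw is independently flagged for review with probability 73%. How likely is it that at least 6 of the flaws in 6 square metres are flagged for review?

0.5753

Thinning: the flaws that are flagged for review themselves form a Poisson process with rate 0.73 × 1.4 = 1.022 per square metre.
Over the interval, μ = 1.022 × 6 = 6.132 (6 square metres).
P(N ≥ 6) = 1 − P(N ≤ 5) ≈ 0.5753.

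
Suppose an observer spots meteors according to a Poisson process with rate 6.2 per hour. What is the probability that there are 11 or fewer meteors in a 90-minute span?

Over the interval, μ = 6.2 × 1.5 = 9.3 (a 90-minute span = 1.5 hours).
P(N ≤ 11) = Σ_{j=0}^{11} e^(−μ) μ^j/j! ≈ 0.7730.

0.7730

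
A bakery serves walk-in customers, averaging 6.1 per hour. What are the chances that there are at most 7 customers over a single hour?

0.7301

With mean μ = 6.1 per hour,
P(N ≤ 7) = Σ_{j=0}^{7} e^(−μ) μ^j/j! ≈ 0.7301.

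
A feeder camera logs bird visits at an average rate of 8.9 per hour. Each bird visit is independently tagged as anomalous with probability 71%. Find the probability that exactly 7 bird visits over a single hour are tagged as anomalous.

0.1438

Thinning: the bird visits that are tagged as anomalous themselves form a Poisson process with rate 0.71 × 8.9 = 6.319 per hour.
So μ = 6.319.
P(N = 7) = e^(−6.319) · 6.319^7/7! ≈ 0.1438.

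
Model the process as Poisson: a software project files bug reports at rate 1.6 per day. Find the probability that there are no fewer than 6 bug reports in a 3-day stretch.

0.3490

Over the interval, μ = 1.6 × 3 = 4.8 (a 3-day stretch = 3 days).
P(N ≥ 6) = 1 − P(N ≤ 5) = 1 − Σ_{j=0}^{5} e^(−μ) μ^j/j! ≈ 0.3490.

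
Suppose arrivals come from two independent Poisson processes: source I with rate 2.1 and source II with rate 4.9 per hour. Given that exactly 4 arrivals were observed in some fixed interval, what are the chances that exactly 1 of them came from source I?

Given the total, each event is independently from source I with probability p = λ_I/(λ_I+λ_II) = 2.1/7 = 0.3000.
So K ~ Binomial(4, 2.1/7): P(K = 1) = C(4,1) · (2.1/7)^1 · (4.9/7)^3 ≈ 0.4116.

0.4116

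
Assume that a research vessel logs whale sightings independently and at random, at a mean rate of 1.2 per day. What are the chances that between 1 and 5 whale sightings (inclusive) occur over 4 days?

Over the interval, μ = 1.2 × 4 = 4.8 (4 days).
P(1 ≤ N ≤ 5) = Σ_{j=1}^{5} e^(−4.8) · 4.8^j/j! ≈ 0.6428.

0.6428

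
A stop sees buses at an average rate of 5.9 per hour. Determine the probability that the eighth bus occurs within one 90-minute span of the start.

0.6582

Over the interval, μ = 5.9 × 1.5 = 8.85 (a 90-minute span = 1.5 hours).
The eighth arrival falls in the interval iff at least 8 events occur there: P(S_8 ≤ t) = P(N ≥ 8) = 1 − P(N ≤ 7) ≈ 0.6582.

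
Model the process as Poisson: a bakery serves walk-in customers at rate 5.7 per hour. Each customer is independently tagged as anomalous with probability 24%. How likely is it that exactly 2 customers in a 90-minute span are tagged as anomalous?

0.2705

Thinning: the customers that are tagged as anomalous themselves form a Poisson process with rate 0.24 × 5.7 = 1.368 per hour.
Over the interval, μ = 1.368 × 1.5 = 2.052 (a 90-minute span = 1.5 hours).
P(N = 2) = e^(−2.052) · 2.052^2/2! ≈ 0.2705.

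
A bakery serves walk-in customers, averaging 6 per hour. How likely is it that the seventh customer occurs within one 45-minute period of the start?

Over the interval, μ = 6 × 0.75 = 4.5 (a 45-minute period = 0.75 hours).
The seventh arrival falls in the interval iff at least 7 events occur there: P(S_7 ≤ t) = P(N ≥ 7) = 1 − P(N ≤ 6) ≈ 0.1689.

0.1689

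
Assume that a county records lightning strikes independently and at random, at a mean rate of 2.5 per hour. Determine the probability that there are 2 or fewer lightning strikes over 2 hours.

0.1247

Over the interval, μ = 2.5 × 2 = 5 (2 hours).
P(N ≤ 2) = Σ_{j=0}^{2} e^(−μ) μ^j/j! ≈ 0.1247.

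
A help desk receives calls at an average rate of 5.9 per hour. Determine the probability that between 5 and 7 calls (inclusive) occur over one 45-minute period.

Over the interval, μ = 5.9 × 0.75 = 4.425 (a 45-minute period = 0.75 hours).
P(5 ≤ N ≤ 7) = Σ_{j=5}^{7} e^(−4.425) · 4.425^j/j! ≈ 0.3731.

0.3731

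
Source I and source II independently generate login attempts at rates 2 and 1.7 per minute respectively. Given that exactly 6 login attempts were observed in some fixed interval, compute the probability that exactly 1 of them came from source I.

Given the total, each event is independently from source I with probability p = λ_I/(λ_I+λ_II) = 2/3.7 ≈ 0.5405.
So K ~ Binomial(6, 2/3.7): P(K = 1) = C(6,1) · (2/3.7)^1 · (1.7/3.7)^5 ≈ 0.0664.

0.0664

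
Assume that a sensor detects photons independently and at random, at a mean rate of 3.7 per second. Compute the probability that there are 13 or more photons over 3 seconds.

Over the interval, μ = 3.7 × 3 = 11.1 (3 seconds).
P(N ≥ 13) = 1 − P(N ≤ 12) = 1 − Σ_{j=0}^{12} e^(−μ) μ^j/j! ≈ 0.3223.

0.3223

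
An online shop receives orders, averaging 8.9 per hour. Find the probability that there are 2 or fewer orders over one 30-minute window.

Over the interval, μ = 8.9 × 0.5 = 4.45 (a 30-minute window = 0.5 hours).
P(N ≤ 2) = Σ_{j=0}^{2} e^(−μ) μ^j/j! ≈ 0.1793.

0.1793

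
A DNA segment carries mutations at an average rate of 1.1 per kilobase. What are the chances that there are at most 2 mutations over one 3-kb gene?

Over the interval, μ = 1.1 × 3 = 3.3 (a 3-kb gene = 3 kilobases).
P(N ≤ 2) = Σ_{j=0}^{2} e^(−μ) μ^j/j! ≈ 0.3594.

0.3594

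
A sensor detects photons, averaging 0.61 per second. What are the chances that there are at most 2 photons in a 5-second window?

Over the interval, μ = 0.61 × 5 = 3.05 (a 5-second window = 5 seconds).
P(N ≤ 2) = Σ_{j=0}^{2} e^(−μ) μ^j/j! ≈ 0.4121.

0.4121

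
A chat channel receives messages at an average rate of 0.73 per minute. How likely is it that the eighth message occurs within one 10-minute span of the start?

Over the interval, μ = 0.73 × 10 = 7.3 (a 10-minute span = 10 minutes).
The eighth arrival falls in the interval iff at least 8 events occur there: P(S_8 ≤ t) = P(N ≥ 8) = 1 − P(N ≤ 7) ≈ 0.4459.

0.4459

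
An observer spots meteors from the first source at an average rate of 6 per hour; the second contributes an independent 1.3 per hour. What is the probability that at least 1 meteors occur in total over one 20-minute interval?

Independent Poisson processes superpose: combined rate λ = 6 + 1.3 = 7.3 per hour.
Over the interval, μ = 7.3 × 1/3 ≈ 2.43333 (a 20-minute interval = 1/3 hours).
P(N ≥ 1) = 1 − P(N ≤ 0) ≈ 0.9123.

0.9123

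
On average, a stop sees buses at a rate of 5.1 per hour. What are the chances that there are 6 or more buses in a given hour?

With mean μ = 5.1 per hour,
P(N ≥ 6) = 1 − P(N ≤ 5) = 1 − Σ_{j=0}^{5} e^(−μ) μ^j/j! ≈ 0.4016.

0.4016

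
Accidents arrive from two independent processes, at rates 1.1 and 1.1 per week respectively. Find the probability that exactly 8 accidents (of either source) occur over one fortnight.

0.0428

Independent Poisson processes superpose: combined rate λ = 1.1 + 1.1 = 2.2 per week.
Over the interval, μ = 2.2 × 2 = 4.4 (a fortnight = 2 weeks).
P(N = 8) = e^(−4.4) · 4.4^8/8! ≈ 0.0428.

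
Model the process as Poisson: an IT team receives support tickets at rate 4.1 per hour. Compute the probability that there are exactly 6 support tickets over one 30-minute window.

0.0133

Over the interval, μ = 4.1 × 0.5 = 2.05 (a 30-minute window = 0.5 hours).
P(N = 6) = e^(−μ) μ^6/6! = e^(−2.05) · 2.05^6/720 ≈ 0.0133.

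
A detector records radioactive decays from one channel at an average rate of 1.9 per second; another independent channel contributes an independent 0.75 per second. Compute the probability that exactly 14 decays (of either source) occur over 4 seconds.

Independent Poisson processes superpose: combined rate λ = 1.9 + 0.75 = 2.65 per second.
Over the interval, μ = 2.65 × 4 = 10.6 (4 seconds).
P(N = 14) = e^(−10.6) · 10.6^14/14! ≈ 0.0646.

0.0646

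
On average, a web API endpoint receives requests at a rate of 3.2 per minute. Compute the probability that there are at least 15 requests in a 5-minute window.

Over the interval, μ = 3.2 × 5 = 16 (a 5-minute window = 5 minutes).
P(N ≥ 15) = 1 − P(N ≤ 14) = 1 − Σ_{j=0}^{14} e^(−μ) μ^j/j! ≈ 0.6325.

0.6325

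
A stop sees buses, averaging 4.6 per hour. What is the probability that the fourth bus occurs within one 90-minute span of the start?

0.9129

Over the interval, μ = 4.6 × 1.5 = 6.9 (a 90-minute span = 1.5 hours).
The fourth arrival falls in the interval iff at least 4 events occur there: P(S_4 ≤ t) = P(N ≥ 4) = 1 − P(N ≤ 3) ≈ 0.9129.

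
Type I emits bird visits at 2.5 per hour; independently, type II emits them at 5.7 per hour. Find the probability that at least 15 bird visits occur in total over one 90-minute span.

0.2558

Independent Poisson processes superpose: combined rate λ = 2.5 + 5.7 = 8.2 per hour.
Over the interval, μ = 8.2 × 1.5 = 12.3 (a 90-minute span = 1.5 hours).
P(N ≥ 15) = 1 − P(N ≤ 14) ≈ 0.2558.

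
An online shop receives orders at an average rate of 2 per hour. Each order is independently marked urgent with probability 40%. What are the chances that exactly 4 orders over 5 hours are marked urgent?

0.1954

Thinning: the orders that are marked urgent themselves form a Poisson process with rate 0.4 × 2 = 0.8 per hour.
Over the interval, μ = 0.8 × 5 = 4 (5 hours).
P(N = 4) = e^(−4) · 4^4/4! ≈ 0.1954.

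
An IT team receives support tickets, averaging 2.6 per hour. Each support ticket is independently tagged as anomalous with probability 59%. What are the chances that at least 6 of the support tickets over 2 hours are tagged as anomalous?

0.0909

Thinning: the support tickets that are tagged as anomalous themselves form a Poisson process with rate 0.59 × 2.6 = 1.534 per hour.
Over the interval, μ = 1.534 × 2 = 3.068 (2 hours).
P(N ≥ 6) = 1 − P(N ≤ 5) ≈ 0.0909.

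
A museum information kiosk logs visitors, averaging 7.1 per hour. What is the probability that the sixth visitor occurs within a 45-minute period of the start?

0.4409

Over the interval, μ = 7.1 × 0.75 = 5.325 (a 45-minute period = 0.75 hours).
The sixth arrival falls in the interval iff at least 6 events occur there: P(S_6 ≤ t) = P(N ≥ 6) = 1 − P(N ≤ 5) ≈ 0.4409.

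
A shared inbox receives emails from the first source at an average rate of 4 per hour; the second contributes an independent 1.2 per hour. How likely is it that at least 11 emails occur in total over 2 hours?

Independent Poisson processes superpose: combined rate λ = 4 + 1.2 = 5.2 per hour.
Over the interval, μ = 5.2 × 2 = 10.4 (2 hours).
P(N ≥ 11) = 1 − P(N ≤ 10) ≈ 0.4669.

0.4669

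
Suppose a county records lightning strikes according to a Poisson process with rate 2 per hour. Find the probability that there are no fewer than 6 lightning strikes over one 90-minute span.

Over the interval, μ = 2 × 1.5 = 3 (a 90-minute span = 1.5 hours).
P(N ≥ 6) = 1 − P(N ≤ 5) = 1 − Σ_{j=0}^{5} e^(−μ) μ^j/j! ≈ 0.0839.

0.0839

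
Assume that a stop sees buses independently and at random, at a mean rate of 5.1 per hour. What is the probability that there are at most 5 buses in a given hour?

0.5984

With mean μ = 5.1 per hour,
P(N ≤ 5) = Σ_{j=0}^{5} e^(−μ) μ^j/j! ≈ 0.5984.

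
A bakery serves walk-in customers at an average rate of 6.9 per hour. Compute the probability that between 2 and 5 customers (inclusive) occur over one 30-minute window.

Over the interval, μ = 6.9 × 0.5 = 3.45 (a 30-minute window = 0.5 hours).
P(2 ≤ N ≤ 5) = Σ_{j=2}^{5} e^(−3.45) · 3.45^j/j! ≈ 0.7229.

0.7229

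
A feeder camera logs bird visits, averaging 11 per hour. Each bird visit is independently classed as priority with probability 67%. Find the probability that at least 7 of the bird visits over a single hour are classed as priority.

Thinning: the bird visits that are classed as priority themselves form a Poisson process with rate 0.67 × 11 = 7.37 per hour.
So μ = 7.37.
P(N ≥ 7) = 1 − P(N ≤ 6) ≈ 0.6038.

0.6038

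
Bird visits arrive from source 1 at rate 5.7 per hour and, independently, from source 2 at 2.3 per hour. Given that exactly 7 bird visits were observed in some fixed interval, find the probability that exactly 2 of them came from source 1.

0.0209

Given the total, each event is independently from source 1 with probability p = λ_1/(λ_1+λ_2) = 5.7/8 = 0.7125.
So K ~ Binomial(7, 5.7/8): P(K = 2) = C(7,2) · (5.7/8)^2 · (2.3/8)^5 ≈ 0.0209.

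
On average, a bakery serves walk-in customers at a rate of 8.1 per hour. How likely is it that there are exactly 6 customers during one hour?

0.1191

With mean μ = 8.1 per hour,
P(N = 6) = e^(−μ) μ^6/6! = e^(−8.1) · 8.1^6/720 ≈ 0.1191.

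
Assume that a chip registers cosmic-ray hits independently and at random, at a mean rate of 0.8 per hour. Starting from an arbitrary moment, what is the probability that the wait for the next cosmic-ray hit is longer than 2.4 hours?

The wait for the next event is exponential with rate λ = 0.8 per hour.
P(T > 2.4) = e^(−λt) = e^(−0.8 × 2.4) = e^(−1.92) ≈ 0.1466.

0.1466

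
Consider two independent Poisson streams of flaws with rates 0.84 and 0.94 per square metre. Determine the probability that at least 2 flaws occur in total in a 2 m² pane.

0.8703

Independent Poisson processes superpose: combined rate λ = 0.84 + 0.94 = 1.78 per square metre.
Over the interval, μ = 1.78 × 2 = 3.56 (a 2 m² pane = 2 square metres).
P(N ≥ 2) = 1 − P(N ≤ 1) ≈ 0.8703.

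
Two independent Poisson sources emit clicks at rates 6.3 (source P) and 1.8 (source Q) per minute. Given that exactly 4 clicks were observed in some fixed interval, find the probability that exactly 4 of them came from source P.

Given the total, each event is independently from source P with probability p = λ_P/(λ_P+λ_Q) = 6.3/8.1 ≈ 0.7778.
So K ~ Binomial(4, 6.3/8.1): P(K = 4) = C(4,4) · (6.3/8.1)^4 · (1.8/8.1)^0 ≈ 0.3660.

0.3660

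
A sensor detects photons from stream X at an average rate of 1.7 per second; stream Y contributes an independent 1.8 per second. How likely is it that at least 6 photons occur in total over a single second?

Independent Poisson processes superpose: combined rate λ = 1.7 + 1.8 = 3.5 per second.
So μ = 3.5.
P(N ≥ 6) = 1 − P(N ≤ 5) ≈ 0.1424.

0.1424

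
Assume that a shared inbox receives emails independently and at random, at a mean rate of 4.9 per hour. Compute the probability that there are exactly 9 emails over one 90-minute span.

0.1109

Over the interval, μ = 4.9 × 1.5 = 7.35 (a 90-minute span = 1.5 hours).
P(N = 9) = e^(−μ) μ^9/9! = e^(−7.35) · 7.35^9/362880 ≈ 0.1109.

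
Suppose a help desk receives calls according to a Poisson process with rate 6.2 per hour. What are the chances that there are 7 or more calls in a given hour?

With mean μ = 6.2 per hour,
P(N ≥ 7) = 1 − P(N ≤ 6) = 1 − Σ_{j=0}^{6} e^(−μ) μ^j/j! ≈ 0.4258.

0.4258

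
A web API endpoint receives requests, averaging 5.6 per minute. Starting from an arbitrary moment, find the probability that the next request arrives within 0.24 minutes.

Inter-arrival times are exponential with rate λ = 5.6 per minute.
P(T ≤ 0.24) = 1 − e^(−λt) = 1 − e^(−5.6 × 0.24) = 1 − e^(−1.344) ≈ 0.7392.

0.7392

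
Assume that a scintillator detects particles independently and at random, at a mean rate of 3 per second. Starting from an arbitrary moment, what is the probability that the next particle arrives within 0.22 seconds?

0.4831

Inter-arrival times are exponential with rate λ = 3 per second.
P(T ≤ 0.22) = 1 − e^(−λt) = 1 − e^(−3 × 0.22) = 1 − e^(−0.66) ≈ 0.4831.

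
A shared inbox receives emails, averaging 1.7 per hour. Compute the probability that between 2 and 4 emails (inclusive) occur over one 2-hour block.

Over the interval, μ = 1.7 × 2 = 3.4 (a 2-hour block = 2 hours).
P(2 ≤ N ≤ 4) = Σ_{j=2}^{4} e^(−3.4) · 3.4^j/j! ≈ 0.5973.

0.5973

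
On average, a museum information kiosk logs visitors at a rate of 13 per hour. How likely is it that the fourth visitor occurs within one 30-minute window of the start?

0.8882

Over the interval, μ = 13 × 0.5 = 6.5 (a 30-minute window = 0.5 hours).
The fourth arrival falls in the interval iff at least 4 events occur there: P(S_4 ≤ t) = P(N ≥ 4) = 1 − P(N ≤ 3) ≈ 0.8882.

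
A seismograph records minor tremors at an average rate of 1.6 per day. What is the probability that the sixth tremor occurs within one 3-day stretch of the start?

0.3490

Over the interval, μ = 1.6 × 3 = 4.8 (a 3-day stretch = 3 days).
The sixth arrival falls in the interval iff at least 6 events occur there: P(S_6 ≤ t) = P(N ≥ 6) = 1 − P(N ≤ 5) ≈ 0.3490.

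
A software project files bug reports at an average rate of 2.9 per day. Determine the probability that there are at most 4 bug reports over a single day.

0.8318

With mean μ = 2.9 per day,
P(N ≤ 4) = Σ_{j=0}^{4} e^(−μ) μ^j/j! ≈ 0.8318.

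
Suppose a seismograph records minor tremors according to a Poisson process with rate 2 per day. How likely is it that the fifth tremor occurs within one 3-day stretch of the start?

0.7149

Over the interval, μ = 2 × 3 = 6 (a 3-day stretch = 3 days).
The fifth arrival falls in the interval iff at least 5 events occur there: P(S_5 ≤ t) = P(N ≥ 5) = 1 − P(N ≤ 4) ≈ 0.7149.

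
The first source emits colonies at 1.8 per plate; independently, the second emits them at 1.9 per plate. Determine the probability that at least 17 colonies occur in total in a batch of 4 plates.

0.3168

Independent Poisson processes superpose: combined rate λ = 1.8 + 1.9 = 3.7 per plate.
Over the interval, μ = 3.7 × 4 = 14.8 (a batch of 4 plates = 4 plates).
P(N ≥ 17) = 1 − P(N ≤ 16) ≈ 0.3168.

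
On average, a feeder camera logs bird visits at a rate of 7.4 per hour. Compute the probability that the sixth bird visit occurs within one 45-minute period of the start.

0.4796

Over the interval, μ = 7.4 × 0.75 = 5.55 (a 45-minute period = 0.75 hours).
The sixth arrival falls in the interval iff at least 6 events occur there: P(S_6 ≤ t) = P(N ≥ 6) = 1 − P(N ≤ 5) ≈ 0.4796.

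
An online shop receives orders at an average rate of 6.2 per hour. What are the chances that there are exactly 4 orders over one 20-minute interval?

0.0962

Over the interval, μ = 6.2 × 1/3 ≈ 2.06667 (a 20-minute interval = 1/3 hours).
P(N = 4) = e^(−μ) μ^4/4! = e^(−2.06667) · 2.06667^4/24 ≈ 0.0962.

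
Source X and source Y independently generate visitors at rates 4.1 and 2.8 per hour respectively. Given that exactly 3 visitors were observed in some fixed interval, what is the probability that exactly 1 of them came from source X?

Given the total, each event is independently from source X with probability p = λ_X/(λ_X+λ_Y) = 4.1/6.9 ≈ 0.5942.
So K ~ Binomial(3, 4.1/6.9): P(K = 1) = C(3,1) · (4.1/6.9)^1 · (2.8/6.9)^2 ≈ 0.2935.

0.2935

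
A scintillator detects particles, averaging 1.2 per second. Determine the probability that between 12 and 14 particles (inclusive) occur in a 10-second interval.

0.3104

Over the interval, μ = 1.2 × 10 = 12 (a 10-second interval = 10 seconds).
P(12 ≤ N ≤ 14) = Σ_{j=12}^{14} e^(−12) · 12^j/j! ≈ 0.3104.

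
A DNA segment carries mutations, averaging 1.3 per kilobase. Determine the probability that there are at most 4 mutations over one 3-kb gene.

0.6484

Over the interval, μ = 1.3 × 3 = 3.9 (a 3-kb gene = 3 kilobases).
P(N ≤ 4) = Σ_{j=0}^{4} e^(−μ) μ^j/j! ≈ 0.6484.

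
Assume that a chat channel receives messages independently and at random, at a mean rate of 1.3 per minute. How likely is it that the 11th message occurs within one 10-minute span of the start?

0.7483

Over the interval, μ = 1.3 × 10 = 13 (a 10-minute span = 10 minutes).
The 11th arrival falls in the interval iff at least 11 events occur there: P(S_11 ≤ t) = P(N ≥ 11) = 1 − P(N ≤ 10) ≈ 0.7483.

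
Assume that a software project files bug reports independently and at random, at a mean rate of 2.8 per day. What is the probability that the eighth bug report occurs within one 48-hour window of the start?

0.2030

Over the interval, μ = 2.8 × 2 = 5.6 (a 48-hour window = 2 days).
The eighth arrival falls in the interval iff at least 8 events occur there: P(S_8 ≤ t) = P(N ≥ 8) = 1 − P(N ≤ 7) ≈ 0.2030.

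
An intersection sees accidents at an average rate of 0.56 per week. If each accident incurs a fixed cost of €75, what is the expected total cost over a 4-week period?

€168

E[N] = 0.56 × 4 = 2.24 (a 4-week period = 4 weeks); E[cost] = 2.24 × €75 = €168.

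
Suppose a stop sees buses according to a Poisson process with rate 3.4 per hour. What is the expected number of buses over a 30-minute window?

E[N] = λt = 3.4 × 0.5 = 1.7 (a 30-minute window = 0.5 hours).

1.7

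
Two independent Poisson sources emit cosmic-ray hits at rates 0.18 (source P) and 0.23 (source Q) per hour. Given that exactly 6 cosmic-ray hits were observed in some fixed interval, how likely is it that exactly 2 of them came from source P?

0.2863

Given the total, each event is independently from source P with probability p = λ_P/(λ_P+λ_Q) = 0.18/0.41 ≈ 0.4390.
So K ~ Binomial(6, 0.18/0.41): P(K = 2) = C(6,2) · (0.18/0.41)^2 · (0.23/0.41)^4 ≈ 0.2863.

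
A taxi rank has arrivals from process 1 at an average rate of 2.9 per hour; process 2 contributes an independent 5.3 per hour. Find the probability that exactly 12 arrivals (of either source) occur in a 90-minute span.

Independent Poisson processes superpose: combined rate λ = 2.9 + 5.3 = 8.2 per hour.
Over the interval, μ = 8.2 × 1.5 = 12.3 (a 90-minute span = 1.5 hours).
P(N = 12) = e^(−12.3) · 12.3^12/12! ≈ 0.1139.

0.1139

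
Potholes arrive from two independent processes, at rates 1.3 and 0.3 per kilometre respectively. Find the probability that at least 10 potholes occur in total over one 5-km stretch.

0.2834

Independent Poisson processes superpose: combined rate λ = 1.3 + 0.3 = 1.6 per kilometre.
Over the interval, μ = 1.6 × 5 = 8 (a 5-km stretch = 5 kilometres).
P(N ≥ 10) = 1 − P(N ≤ 9) ≈ 0.2834.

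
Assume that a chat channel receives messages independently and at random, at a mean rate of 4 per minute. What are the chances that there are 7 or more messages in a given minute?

With mean μ = 4 per minute,
P(N ≥ 7) = 1 − P(N ≤ 6) = 1 − Σ_{j=0}^{6} e^(−μ) μ^j/j! ≈ 0.1107.

0.1107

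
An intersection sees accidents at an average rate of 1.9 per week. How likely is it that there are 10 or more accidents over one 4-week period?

Over the interval, μ = 1.9 × 4 = 7.6 (a 4-week period = 4 weeks).
P(N ≥ 10) = 1 − P(N ≤ 9) = 1 − Σ_{j=0}^{9} e^(−μ) μ^j/j! ≈ 0.2351.

0.2351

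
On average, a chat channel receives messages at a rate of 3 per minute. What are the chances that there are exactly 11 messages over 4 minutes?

Over the interval, μ = 3 × 4 = 12 (4 minutes).
P(N = 11) = e^(−μ) μ^11/11! = e^(−12) · 12^11/39916800 ≈ 0.1144.

0.1144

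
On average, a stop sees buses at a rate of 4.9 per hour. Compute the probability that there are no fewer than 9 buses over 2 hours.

0.6442

Over the interval, μ = 4.9 × 2 = 9.8 (2 hours).
P(N ≥ 9) = 1 − P(N ≤ 8) = 1 − Σ_{j=0}^{8} e^(−μ) μ^j/j! ≈ 0.6442.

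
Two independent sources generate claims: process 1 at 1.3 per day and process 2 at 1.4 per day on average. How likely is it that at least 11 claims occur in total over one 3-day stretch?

Independent Poisson processes superpose: combined rate λ = 1.3 + 1.4 = 2.7 per day.
Over the interval, μ = 2.7 × 3 = 8.1 (a 3-day stretch = 3 days).
P(N ≥ 11) = 1 − P(N ≤ 10) ≈ 0.1942.

0.1942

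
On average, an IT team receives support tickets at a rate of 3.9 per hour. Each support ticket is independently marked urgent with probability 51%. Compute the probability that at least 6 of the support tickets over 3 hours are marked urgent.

Thinning: the support tickets that are marked urgent themselves form a Poisson process with rate 0.51 × 3.9 = 1.989 per hour.
Over the interval, μ = 1.989 × 3 = 5.967 (3 hours).
P(N ≥ 6) = 1 − P(N ≤ 5) ≈ 0.5490.

0.5490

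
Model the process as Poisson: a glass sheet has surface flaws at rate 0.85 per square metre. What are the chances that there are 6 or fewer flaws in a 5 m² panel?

0.8617

Over the interval, μ = 0.85 × 5 = 4.25 (a 5 m² panel = 5 square metres).
P(N ≤ 6) = Σ_{j=0}^{6} e^(−μ) μ^j/j! ≈ 0.8617.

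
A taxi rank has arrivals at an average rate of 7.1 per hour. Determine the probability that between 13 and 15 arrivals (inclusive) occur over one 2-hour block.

0.3104

Over the interval, μ = 7.1 × 2 = 14.2 (a 2-hour block = 2 hours).
P(13 ≤ N ≤ 15) = Σ_{j=13}^{15} e^(−14.2) · 14.2^j/j! ≈ 0.3104.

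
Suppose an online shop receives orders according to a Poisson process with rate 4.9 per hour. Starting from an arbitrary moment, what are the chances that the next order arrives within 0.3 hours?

0.7701

Inter-arrival times are exponential with rate λ = 4.9 per hour.
P(T ≤ 0.3) = 1 − e^(−λt) = 1 − e^(−4.9 × 0.3) = 1 − e^(−1.47) ≈ 0.7701.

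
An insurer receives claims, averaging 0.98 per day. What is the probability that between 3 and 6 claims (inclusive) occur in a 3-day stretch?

Over the interval, μ = 0.98 × 3 = 2.94 (a 3-day stretch = 3 days).
P(3 ≤ N ≤ 6) = Σ_{j=3}^{6} e^(−2.94) · 2.94^j/j! ≈ 0.5327.

0.5327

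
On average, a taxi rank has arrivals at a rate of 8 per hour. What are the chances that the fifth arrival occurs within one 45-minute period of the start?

0.7149

Over the interval, μ = 8 × 0.75 = 6 (a 45-minute period = 0.75 hours).
The fifth arrival falls in the interval iff at least 5 events occur there: P(S_5 ≤ t) = P(N ≥ 5) = 1 − P(N ≤ 4) ≈ 0.7149.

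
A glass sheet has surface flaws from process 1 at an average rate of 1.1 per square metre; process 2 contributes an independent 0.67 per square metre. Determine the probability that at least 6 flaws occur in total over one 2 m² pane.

Independent Poisson processes superpose: combined rate λ = 1.1 + 0.67 = 1.77 per square metre.
Over the interval, μ = 1.77 × 2 = 3.54 (a 2 m² pane = 2 square metres).
P(N ≥ 6) = 1 − P(N ≤ 5) ≈ 0.1477.

0.1477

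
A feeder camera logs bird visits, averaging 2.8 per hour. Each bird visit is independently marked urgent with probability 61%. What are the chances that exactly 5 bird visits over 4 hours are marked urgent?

Thinning: the bird visits that are marked urgent themselves form a Poisson process with rate 0.61 × 2.8 = 1.708 per hour.
Over the interval, μ = 1.708 × 4 = 6.832 (4 hours).
P(N = 5) = e^(−6.832) · 6.832^5/5! ≈ 0.1338.

0.1338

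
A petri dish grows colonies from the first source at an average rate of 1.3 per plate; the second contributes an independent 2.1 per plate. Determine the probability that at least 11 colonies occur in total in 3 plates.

0.4420

Independent Poisson processes superpose: combined rate λ = 1.3 + 2.1 = 3.4 per plate.
Over the interval, μ = 3.4 × 3 = 10.2 (3 plates).
P(N ≥ 11) = 1 − P(N ≤ 10) ≈ 0.4420.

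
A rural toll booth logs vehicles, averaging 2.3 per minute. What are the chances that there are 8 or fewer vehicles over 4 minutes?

Over the interval, μ = 2.3 × 4 = 9.2 (4 minutes).
P(N ≤ 8) = Σ_{j=0}^{8} e^(−μ) μ^j/j! ≈ 0.4296.

0.4296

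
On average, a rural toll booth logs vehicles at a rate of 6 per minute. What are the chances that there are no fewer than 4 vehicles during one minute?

With mean μ = 6 per minute,
P(N ≥ 4) = 1 − P(N ≤ 3) = 1 − Σ_{j=0}^{3} e^(−μ) μ^j/j! ≈ 0.8488.

0.8488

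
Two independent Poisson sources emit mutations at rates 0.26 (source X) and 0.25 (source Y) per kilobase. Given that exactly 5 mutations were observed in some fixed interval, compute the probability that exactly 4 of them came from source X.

0.1656

Given the total, each event is independently from source X with probability p = λ_X/(λ_X+λ_Y) = 0.26/0.51 ≈ 0.5098.
So K ~ Binomial(5, 0.26/0.51): P(K = 4) = C(5,4) · (0.26/0.51)^4 · (0.25/0.51)^1 ≈ 0.1656.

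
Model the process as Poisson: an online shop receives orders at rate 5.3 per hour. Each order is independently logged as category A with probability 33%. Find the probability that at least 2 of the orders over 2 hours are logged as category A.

Thinning: the orders that are logged as category A themselves form a Poisson process with rate 0.33 × 5.3 = 1.749 per hour.
Over the interval, μ = 1.749 × 2 = 3.498 (2 hours).
P(N ≥ 2) = 1 − P(N ≤ 1) ≈ 0.8639.

0.8639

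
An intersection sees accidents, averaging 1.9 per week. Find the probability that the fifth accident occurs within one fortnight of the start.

Over the interval, μ = 1.9 × 2 = 3.8 (a fortnight = 2 weeks).
The fifth arrival falls in the interval iff at least 5 events occur there: P(S_5 ≤ t) = P(N ≥ 5) = 1 − P(N ≤ 4) ≈ 0.3322.

0.3322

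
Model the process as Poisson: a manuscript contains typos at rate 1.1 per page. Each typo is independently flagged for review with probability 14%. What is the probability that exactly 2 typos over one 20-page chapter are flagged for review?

0.2180

Thinning: the typos that are flagged for review themselves form a Poisson process with rate 0.14 × 1.1 = 0.154 per page.
Over the interval, μ = 0.154 × 20 = 3.08 (a 20-page chapter = 20 pages).
P(N = 2) = e^(−3.08) · 3.08^2/2! ≈ 0.2180.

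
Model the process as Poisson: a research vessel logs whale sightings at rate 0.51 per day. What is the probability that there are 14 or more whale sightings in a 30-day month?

0.6649

Over the interval, μ = 0.51 × 30 = 15.3 (a 30-day month = 30 days).
P(N ≥ 14) = 1 − P(N ≤ 13) = 1 − Σ_{j=0}^{13} e^(−μ) μ^j/j! ≈ 0.6649.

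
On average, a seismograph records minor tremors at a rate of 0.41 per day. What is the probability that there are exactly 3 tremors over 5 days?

0.1848

Over the interval, μ = 0.41 × 5 = 2.05 (5 days).
P(N = 3) = e^(−μ) μ^3/3! = e^(−2.05) · 2.05^3/6 ≈ 0.1848.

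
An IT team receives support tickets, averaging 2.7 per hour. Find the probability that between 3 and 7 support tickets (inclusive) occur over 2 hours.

0.7269

Over the interval, μ = 2.7 × 2 = 5.4 (2 hours).
P(3 ≤ N ≤ 7) = Σ_{j=3}^{7} e^(−5.4) · 5.4^j/j! ≈ 0.7269.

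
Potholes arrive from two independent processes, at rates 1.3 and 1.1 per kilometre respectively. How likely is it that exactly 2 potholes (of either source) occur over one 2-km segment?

0.0948

Independent Poisson processes superpose: combined rate λ = 1.3 + 1.1 = 2.4 per kilometre.
Over the interval, μ = 2.4 × 2 = 4.8 (a 2-km segment = 2 kilometres).
P(N = 2) = e^(−4.8) · 4.8^2/2! ≈ 0.0948.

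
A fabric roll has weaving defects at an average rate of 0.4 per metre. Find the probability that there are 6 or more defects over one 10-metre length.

Over the interval, μ = 0.4 × 10 = 4 (a 10-metre length = 10 metres).
P(N ≥ 6) = 1 − P(N ≤ 5) = 1 − Σ_{j=0}^{5} e^(−μ) μ^j/j! ≈ 0.2149.

0.2149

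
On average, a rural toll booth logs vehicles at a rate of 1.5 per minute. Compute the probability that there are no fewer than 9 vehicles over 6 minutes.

0.5443

Over the interval, μ = 1.5 × 6 = 9 (6 minutes).
P(N ≥ 9) = 1 − P(N ≤ 8) = 1 − Σ_{j=0}^{8} e^(−μ) μ^j/j! ≈ 0.5443.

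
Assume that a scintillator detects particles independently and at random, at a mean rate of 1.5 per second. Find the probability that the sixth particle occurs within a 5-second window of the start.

Over the interval, μ = 1.5 × 5 = 7.5 (a 5-second window = 5 seconds).
The sixth arrival falls in the interval iff at least 6 events occur there: P(S_6 ≤ t) = P(N ≥ 6) = 1 − P(N ≤ 5) ≈ 0.7586.

0.7586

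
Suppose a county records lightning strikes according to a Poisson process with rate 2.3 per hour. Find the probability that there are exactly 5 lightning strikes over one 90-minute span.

Over the interval, μ = 2.3 × 1.5 = 3.45 (a 90-minute span = 1.5 hours).
P(N = 5) = e^(−μ) μ^5/5! = e^(−3.45) · 3.45^5/120 ≈ 0.1293.

0.1293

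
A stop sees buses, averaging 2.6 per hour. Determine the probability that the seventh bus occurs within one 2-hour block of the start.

0.2676

Over the interval, μ = 2.6 × 2 = 5.2 (a 2-hour block = 2 hours).
The seventh arrival falls in the interval iff at least 7 events occur there: P(S_7 ≤ t) = P(N ≥ 7) = 1 − P(N ≤ 6) ≈ 0.2676.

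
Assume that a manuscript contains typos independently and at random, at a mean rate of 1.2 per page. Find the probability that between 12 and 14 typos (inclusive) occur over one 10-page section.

0.3104

Over the interval, μ = 1.2 × 10 = 12 (a 10-page section = 10 pages).
P(12 ≤ N ≤ 14) = Σ_{j=12}^{14} e^(−12) · 12^j/j! ≈ 0.3104.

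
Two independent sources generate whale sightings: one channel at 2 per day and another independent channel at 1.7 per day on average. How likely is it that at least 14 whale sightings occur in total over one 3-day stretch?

Independent Poisson processes superpose: combined rate λ = 2 + 1.7 = 3.7 per day.
Over the interval, μ = 3.7 × 3 = 11.1 (a 3-day stretch = 3 days).
P(N ≥ 14) = 1 − P(N ≤ 13) ≈ 0.2281.

0.2281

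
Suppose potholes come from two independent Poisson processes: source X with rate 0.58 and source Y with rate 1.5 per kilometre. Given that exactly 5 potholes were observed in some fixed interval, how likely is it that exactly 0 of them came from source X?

Given the total, each event is independently from source X with probability p = λ_X/(λ_X+λ_Y) = 0.58/2.08 ≈ 0.2788.
So K ~ Binomial(5, 0.58/2.08): P(K = 0) = C(5,0) · (0.58/2.08)^0 · (1.5/2.08)^5 ≈ 0.1950.

0.1950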